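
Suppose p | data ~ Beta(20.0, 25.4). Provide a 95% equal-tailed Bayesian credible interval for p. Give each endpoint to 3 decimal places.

Posterior: Beta(20.0, 25.4).
Equal-tailed 95% interval: the 0.025 and 0.975 quantiles of Beta(20.0, 25.4).
Posterior mean ≈ 0.441, SD ≈ 0.073; a Normal approximation gives roughly [0.298, 0.583].
Exact: F⁻¹(0.025) = 0.301; F⁻¹(0.975) = 0.585.

[0.301, 0.585]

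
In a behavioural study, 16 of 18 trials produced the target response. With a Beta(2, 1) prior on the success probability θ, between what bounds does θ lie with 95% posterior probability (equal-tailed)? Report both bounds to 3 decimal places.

[0.683, 0.968]

Posterior: Beta(2+16, 1+2) = Beta(18, 3).
Equal-tailed 95% interval: the 0.025 and 0.975 quantiles of Beta(18, 3).
Posterior mean ≈ 0.857, SD ≈ 0.075; a Normal approximation gives roughly [0.711, 1.003].
Exact: F⁻¹(0.025) = 0.683; F⁻¹(0.975) = 0.968.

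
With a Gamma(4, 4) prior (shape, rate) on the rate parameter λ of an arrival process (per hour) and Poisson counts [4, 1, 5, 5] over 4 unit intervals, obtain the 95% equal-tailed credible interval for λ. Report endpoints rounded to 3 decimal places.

[1.430, 3.556]

Posterior: Gamma(4+15, 4+4) = Gamma(19, 8) (shape, rate).
Equal-tailed 95% interval: Gamma(19, 8) quantiles at 0.025 and 0.975.
Posterior mean ≈ 2.375, SD ≈ 0.545; a Normal approximation gives roughly [1.307, 3.443].
Exact: lower = 1.430; upper = 3.556.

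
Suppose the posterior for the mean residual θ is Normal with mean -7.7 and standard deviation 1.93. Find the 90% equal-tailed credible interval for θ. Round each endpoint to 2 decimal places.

The posterior is symmetric, so the 90% equal-tailed interval is θ = -7.7 ± z·1.93 with z = 1.645.
Half-width: 1.645 × 1.93 = 3.17.
-7.7 − 3.17 = -10.87; -7.7 + 3.17 = -4.53.

[-10.87, -4.53]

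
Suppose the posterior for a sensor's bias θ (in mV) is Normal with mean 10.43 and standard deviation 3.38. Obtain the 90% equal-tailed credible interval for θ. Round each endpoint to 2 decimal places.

The posterior is symmetric, so the 90% equal-tailed interval is θ = 10.43 ± z·3.38 with z = 1.645.
Half-width: 1.645 × 3.38 = 5.56.
10.43 − 5.56 = 4.87; 10.43 + 5.56 = 15.99.

[4.87, 15.99]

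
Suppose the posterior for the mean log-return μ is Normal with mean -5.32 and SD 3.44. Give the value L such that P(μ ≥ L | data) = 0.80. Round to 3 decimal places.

Need L with P(μ ≥ L) = 0.80: L = -5.32 − z_{0.2}·3.44.
z = 0.842; L = -5.32 − 0.842 × 3.44 = -8.215.

-8.215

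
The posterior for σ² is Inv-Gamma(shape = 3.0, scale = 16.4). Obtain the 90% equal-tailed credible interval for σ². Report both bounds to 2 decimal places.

Inverse-Gamma(3.0, 16.4) quantiles: F⁻¹(0.05) and F⁻¹(0.95).
Equivalently, 1/σ² ~ Gamma(3.0, rate = 16.4); invert its 0.95 and 0.05 quantiles.
Posterior mean ≈ 8.20, SD ≈ 8.20; a Normal approximation gives roughly [-5.29, 21.69].
Exact: lower = 2.60; upper = 20.06.

[2.60, 20.06]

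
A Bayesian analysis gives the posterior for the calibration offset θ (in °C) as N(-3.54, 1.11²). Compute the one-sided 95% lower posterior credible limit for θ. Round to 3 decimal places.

Need L with P(θ ≥ L) = 0.95: L = -3.54 − z_{0.05}·1.11.
z = 1.645; L = -3.54 − 1.645 × 1.11 = -5.366.

-5.366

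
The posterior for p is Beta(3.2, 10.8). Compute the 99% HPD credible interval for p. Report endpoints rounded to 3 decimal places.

[0.020, 0.530]

The posterior is unimodal and skewed, so the HPD interval has equal density at both endpoints and is the shortest 99% interval.
Solving f(0.020) = f(0.530) with F(0.530) − F(0.020) = 0.99 gives [0.020, 0.530].
For comparison, the equal-tailed interval is [0.033, 0.558]; the HPD is narrower and shifted toward the mode.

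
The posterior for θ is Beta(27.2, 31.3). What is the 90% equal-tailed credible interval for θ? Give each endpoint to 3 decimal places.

[0.359, 0.572]

Posterior: Beta(27.2, 31.3).
Equal-tailed 90% interval: the 0.05 and 0.95 quantiles of Beta(27.2, 31.3).
Posterior mean ≈ 0.465, SD ≈ 0.065; a Normal approximation gives roughly [0.359, 0.571].
Exact: F⁻¹(0.05) = 0.359; F⁻¹(0.95) = 0.572.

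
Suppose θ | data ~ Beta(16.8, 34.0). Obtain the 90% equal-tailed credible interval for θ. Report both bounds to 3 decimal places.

[0.227, 0.442]

Posterior: Beta(16.8, 34.0).
Equal-tailed 90% interval: the 0.05 and 0.95 quantiles of Beta(16.8, 34.0).
Posterior mean ≈ 0.331, SD ≈ 0.065; a Normal approximation gives roughly [0.223, 0.438].
Exact: F⁻¹(0.05) = 0.227; F⁻¹(0.95) = 0.442.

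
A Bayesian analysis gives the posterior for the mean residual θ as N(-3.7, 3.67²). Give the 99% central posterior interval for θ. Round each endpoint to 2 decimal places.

The posterior is symmetric, so the 99% equal-tailed interval is θ = -3.7 ± z·3.67 with z = 2.576.
Half-width: 2.576 × 3.67 = 9.45.
-3.7 − 9.45 = -13.15; -3.7 + 9.45 = 5.75.

[-13.15, 5.75]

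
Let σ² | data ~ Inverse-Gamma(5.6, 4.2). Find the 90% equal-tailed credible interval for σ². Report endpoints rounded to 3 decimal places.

Inverse-Gamma(5.6, 4.2) quantiles: F⁻¹(0.05) and F⁻¹(0.95).
Equivalently, 1/σ² ~ Gamma(5.6, rate = 4.2); invert its 0.95 and 0.05 quantiles.
Posterior mean ≈ 0.913, SD ≈ 0.481; a Normal approximation gives roughly [0.122, 1.705].
Exact: lower = 0.421; upper = 1.786.

[0.421, 1.786]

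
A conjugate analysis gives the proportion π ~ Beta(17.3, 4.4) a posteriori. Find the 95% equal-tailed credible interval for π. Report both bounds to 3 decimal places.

Posterior: Beta(17.3, 4.4).
Equal-tailed 95% interval: the 0.025 and 0.975 quantiles of Beta(17.3, 4.4).
Posterior mean ≈ 0.797, SD ≈ 0.084; a Normal approximation gives roughly [0.632, 0.963].
Exact: F⁻¹(0.025) = 0.609; F⁻¹(0.975) = 0.934.

[0.609, 0.934]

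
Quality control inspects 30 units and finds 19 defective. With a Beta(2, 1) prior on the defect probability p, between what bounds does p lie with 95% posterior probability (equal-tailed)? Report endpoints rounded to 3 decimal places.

[0.468, 0.789]

Posterior: Beta(2+19, 1+11) = Beta(21, 12).
Equal-tailed 95% interval: the 0.025 and 0.975 quantiles of Beta(21, 12).
Posterior mean ≈ 0.636, SD ≈ 0.082; a Normal approximation gives roughly [0.475, 0.798].
Exact: F⁻¹(0.025) = 0.468; F⁻¹(0.975) = 0.789.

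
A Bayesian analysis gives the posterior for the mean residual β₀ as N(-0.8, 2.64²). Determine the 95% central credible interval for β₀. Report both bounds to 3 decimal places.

The posterior is symmetric, so the 95% equal-tailed interval is β₀ = -0.8 ± z·2.64 with z = 1.960.
Half-width: 1.960 × 2.64 = 5.174.
-0.8 − 5.174 = -5.974; -0.8 + 5.174 = 4.374.

[-5.974, 4.374]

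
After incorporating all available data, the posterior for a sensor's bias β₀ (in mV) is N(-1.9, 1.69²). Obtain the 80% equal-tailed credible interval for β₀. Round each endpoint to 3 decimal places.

[-4.066, 0.266]

The posterior is symmetric, so the 80% equal-tailed interval is β₀ = -1.9 ± z·1.69 with z = 1.282.
Half-width: 1.282 × 1.69 = 2.166.
-1.9 − 2.166 = -4.066; -1.9 + 2.166 = 0.266.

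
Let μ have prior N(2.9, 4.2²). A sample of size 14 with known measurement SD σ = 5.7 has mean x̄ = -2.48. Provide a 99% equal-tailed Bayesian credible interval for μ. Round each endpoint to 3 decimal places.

Posterior precision = 1/4.2² + 14/5.7² = 0.0567 + 0.4309 = 0.4876, so posterior SD = 1.4321.
Posterior mean = (2.9/4.2² + 14·-2.48/5.7²) / 0.4876 = -1.8545.
Interval: -1.8545 ± 2.576 × 1.4321 → [-5.543, 1.834].

[-5.543, 1.834]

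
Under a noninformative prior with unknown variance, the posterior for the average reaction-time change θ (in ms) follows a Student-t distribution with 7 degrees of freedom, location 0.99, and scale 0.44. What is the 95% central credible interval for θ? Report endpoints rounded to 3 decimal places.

[-0.050, 2.030]

The t_7 distribution is symmetric; the 95% interval is 0.99 ± t·0.44 with t_{0.975,7} = 2.365.
Half-width: 2.365 × 0.44 = 1.040.
0.99 − 1.040 = -0.050; 0.99 + 1.040 = 2.030.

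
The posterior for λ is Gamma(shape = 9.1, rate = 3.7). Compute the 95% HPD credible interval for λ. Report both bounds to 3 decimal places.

[0.997, 4.084]

The posterior is unimodal and skewed, so the HPD interval has equal density at both endpoints and is the shortest 95% interval.
Solving f(0.997) = f(4.084) with F(4.084) − F(0.997) = 0.95 gives [0.997, 4.084].
For comparison, the equal-tailed interval is [1.130, 4.296]; the HPD is narrower and shifted toward the mode.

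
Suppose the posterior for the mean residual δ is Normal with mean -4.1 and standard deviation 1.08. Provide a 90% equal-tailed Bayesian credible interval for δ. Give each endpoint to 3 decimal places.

The posterior is symmetric, so the 90% equal-tailed interval is δ = -4.1 ± z·1.08 with z = 1.645.
Half-width: 1.645 × 1.08 = 1.776.
-4.1 − 1.776 = -5.876; -4.1 + 1.776 = -2.324.

[-5.876, -2.324]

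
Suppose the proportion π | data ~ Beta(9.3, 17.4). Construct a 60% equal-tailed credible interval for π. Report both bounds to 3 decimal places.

Posterior: Beta(9.3, 17.4).
Equal-tailed 60% interval: the 0.2 and 0.8 quantiles of Beta(9.3, 17.4).
Posterior mean ≈ 0.348, SD ≈ 0.091; a Normal approximation gives roughly [0.272, 0.425].
Exact: F⁻¹(0.2) = 0.270; F⁻¹(0.8) = 0.425.

[0.270, 0.425]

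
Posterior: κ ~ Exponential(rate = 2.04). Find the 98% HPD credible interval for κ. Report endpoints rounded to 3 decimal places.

[0.000, 1.918]

The exponential density is strictly decreasing on [0, ∞), so the HPD interval is anchored at 0: [0, q] with P(κ ≤ q) = 0.98.
q = −ln(1 − 0.98) / 2.04 = 3.9120 / 2.04 = 1.918.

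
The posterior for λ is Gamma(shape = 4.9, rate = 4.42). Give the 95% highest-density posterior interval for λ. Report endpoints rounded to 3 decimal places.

[0.261, 2.101]

The posterior is unimodal and skewed, so the HPD interval has equal density at both endpoints and is the shortest 95% interval.
Solving f(0.261) = f(2.101) with F(2.101) − F(0.261) = 0.95 gives [0.261, 2.101].
For comparison, the equal-tailed interval is [0.355, 2.284]; the HPD is narrower and shifted toward the mode.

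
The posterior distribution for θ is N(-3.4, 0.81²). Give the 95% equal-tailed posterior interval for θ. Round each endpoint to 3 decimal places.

[-4.988, -1.812]

The posterior is symmetric, so the 95% equal-tailed interval is θ = -3.4 ± z·0.81 with z = 1.960.
Half-width: 1.960 × 0.81 = 1.588.
-3.4 − 1.588 = -4.988; -3.4 + 1.588 = -1.812.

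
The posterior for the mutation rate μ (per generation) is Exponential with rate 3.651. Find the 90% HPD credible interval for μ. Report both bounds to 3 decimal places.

[0.000, 0.631]

The exponential density is strictly decreasing on [0, ∞), so the HPD interval is anchored at 0: [0, q] with P(μ ≤ q) = 0.90.
q = −ln(1 − 0.90) / 3.651 = 2.3026 / 3.651 = 0.631.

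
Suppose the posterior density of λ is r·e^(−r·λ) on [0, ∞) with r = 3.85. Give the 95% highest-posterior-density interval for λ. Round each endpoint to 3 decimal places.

The exponential density is strictly decreasing on [0, ∞), so the HPD interval is anchored at 0: [0, q] with P(λ ≤ q) = 0.95.
q = −ln(1 − 0.95) / 3.85 = 2.9957 / 3.85 = 0.778.

[0.000, 0.778]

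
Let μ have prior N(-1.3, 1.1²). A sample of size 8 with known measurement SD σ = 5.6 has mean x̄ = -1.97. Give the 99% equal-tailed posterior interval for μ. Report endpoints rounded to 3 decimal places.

[-3.935, 1.019]

Posterior precision = 1/1.1² + 8/5.6² = 0.8264 + 0.2551 = 1.0815, so posterior SD = 0.9616.
Posterior mean = (-1.3/1.1² + 8·-1.97/5.6²) / 1.0815 = -1.4580.
Interval: -1.4580 ± 2.576 × 0.9616 → [-3.935, 1.019].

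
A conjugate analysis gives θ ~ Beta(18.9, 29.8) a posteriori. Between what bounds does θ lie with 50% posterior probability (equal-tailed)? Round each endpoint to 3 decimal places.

[0.340, 0.434]

Posterior: Beta(18.9, 29.8).
Equal-tailed 50% interval: the 0.25 and 0.75 quantiles of Beta(18.9, 29.8).
Posterior mean ≈ 0.388, SD ≈ 0.069; a Normal approximation gives roughly [0.341, 0.435].
Exact: F⁻¹(0.25) = 0.340; F⁻¹(0.75) = 0.434.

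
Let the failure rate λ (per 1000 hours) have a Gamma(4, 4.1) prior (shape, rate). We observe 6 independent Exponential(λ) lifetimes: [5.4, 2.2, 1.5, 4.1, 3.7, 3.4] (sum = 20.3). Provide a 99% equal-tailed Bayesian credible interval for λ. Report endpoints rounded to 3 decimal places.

Posterior: Gamma(4+6, 4.1+20.3) = Gamma(10, 24.4) (shape, rate).
Equal-tailed 99% interval: Gamma(10, 24.4) quantiles at 0.005 and 0.995.
Posterior mean ≈ 0.410, SD ≈ 0.130; a Normal approximation gives roughly [0.076, 0.744].
Exact: lower = 0.152; upper = 0.820.

[0.152, 0.820]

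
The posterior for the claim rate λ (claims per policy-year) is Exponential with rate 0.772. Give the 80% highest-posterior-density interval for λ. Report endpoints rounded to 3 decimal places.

The exponential density is strictly decreasing on [0, ∞), so the HPD interval is anchored at 0: [0, q] with P(λ ≤ q) = 0.80.
q = −ln(1 − 0.80) / 0.772 = 1.6094 / 0.772 = 2.085.

[0.000, 2.085]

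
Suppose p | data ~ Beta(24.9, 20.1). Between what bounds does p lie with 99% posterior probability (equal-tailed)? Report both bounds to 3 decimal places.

[0.364, 0.734]

Posterior: Beta(24.9, 20.1).
Equal-tailed 99% interval: the 0.005 and 0.995 quantiles of Beta(24.9, 20.1).
Posterior mean ≈ 0.553, SD ≈ 0.073; a Normal approximation gives roughly [0.365, 0.742].
Exact: F⁻¹(0.005) = 0.364; F⁻¹(0.995) = 0.734.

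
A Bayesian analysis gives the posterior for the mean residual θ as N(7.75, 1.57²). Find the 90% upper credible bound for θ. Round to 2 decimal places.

9.76

Need U with P(θ ≤ U) = 0.90: U = 7.75 + z_{0.1}·1.57.
z = 1.282; U = 7.75 + 1.282 × 1.57 = 9.76.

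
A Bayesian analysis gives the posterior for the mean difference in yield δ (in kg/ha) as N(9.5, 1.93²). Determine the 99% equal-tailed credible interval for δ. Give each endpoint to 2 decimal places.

[4.53, 14.47]

The posterior is symmetric, so the 99% equal-tailed interval is δ = 9.5 ± z·1.93 with z = 2.576.
Half-width: 2.576 × 1.93 = 4.97.
9.5 − 4.97 = 4.53; 9.5 + 4.97 = 14.47.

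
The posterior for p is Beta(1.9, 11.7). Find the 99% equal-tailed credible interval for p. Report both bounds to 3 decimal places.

Posterior: Beta(1.9, 11.7).
Equal-tailed 99% interval: the 0.005 and 0.995 quantiles of Beta(1.9, 11.7).
Posterior mean ≈ 0.140, SD ≈ 0.091; a Normal approximation gives roughly [-0.094, 0.373].
Exact: F⁻¹(0.005) = 0.007; F⁻¹(0.995) = 0.450.

[0.007, 0.450]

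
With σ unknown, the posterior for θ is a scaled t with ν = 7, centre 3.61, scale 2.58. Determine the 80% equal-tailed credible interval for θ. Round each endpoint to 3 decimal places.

The t_7 distribution is symmetric; the 80% interval is 3.61 ± t·2.58 with t_{0.9,7} = 1.415.
Half-width: 1.415 × 2.58 = 3.651.
3.61 − 3.651 = -0.041; 3.61 + 3.651 = 7.261.

[-0.041, 7.261]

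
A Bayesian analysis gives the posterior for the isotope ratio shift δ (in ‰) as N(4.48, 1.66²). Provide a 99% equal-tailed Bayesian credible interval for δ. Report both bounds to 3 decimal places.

[0.204, 8.756]

The posterior is symmetric, so the 99% equal-tailed interval is δ = 4.48 ± z·1.66 with z = 2.576.
Half-width: 2.576 × 1.66 = 4.276.
4.48 − 4.276 = 0.204; 4.48 + 4.276 = 8.756.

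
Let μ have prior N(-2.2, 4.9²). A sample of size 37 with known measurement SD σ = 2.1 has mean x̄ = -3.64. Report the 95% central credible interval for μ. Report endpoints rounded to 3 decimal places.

[-4.308, -2.958]

Posterior precision = 1/4.9² + 37/2.1² = 0.0416 + 8.3900 = 8.4317, so posterior SD = 0.3444.
Posterior mean = (-2.2/4.9² + 37·-3.64/2.1²) / 8.4317 = -3.6329.
Interval: -3.6329 ± 1.960 × 0.3444 → [-4.308, -2.958].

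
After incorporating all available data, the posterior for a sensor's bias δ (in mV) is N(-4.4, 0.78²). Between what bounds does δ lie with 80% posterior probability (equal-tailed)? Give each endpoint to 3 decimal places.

[-5.400, -3.400]

The posterior is symmetric, so the 80% equal-tailed interval is δ = -4.4 ± z·0.78 with z = 1.282.
Half-width: 1.282 × 0.78 = 1.000.
-4.4 − 1.000 = -5.400; -4.4 + 1.000 = -3.400.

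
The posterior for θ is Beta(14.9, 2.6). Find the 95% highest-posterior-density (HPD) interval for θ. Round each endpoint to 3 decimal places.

The posterior is unimodal and skewed, so the HPD interval has equal density at both endpoints and is the shortest 95% interval.
Solving f(0.690) = f(0.986) with F(0.986) − F(0.690) = 0.95 gives [0.690, 0.986].
For comparison, the equal-tailed interval is [0.657, 0.971]; the HPD is narrower and shifted toward the mode.

[0.690, 0.986]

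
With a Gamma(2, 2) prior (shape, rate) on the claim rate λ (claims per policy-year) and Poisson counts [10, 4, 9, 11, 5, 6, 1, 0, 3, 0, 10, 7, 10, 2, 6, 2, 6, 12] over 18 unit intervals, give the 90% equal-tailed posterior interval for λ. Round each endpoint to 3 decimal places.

Posterior: Gamma(2+104, 2+18) = Gamma(106, 20) (shape, rate).
Equal-tailed 90% interval: Gamma(106, 20) quantiles at 0.05 and 0.95.
Posterior mean ≈ 5.300, SD ≈ 0.515; a Normal approximation gives roughly [4.453, 6.147].
Exact: lower = 4.483; upper = 6.174.

[4.483, 6.174]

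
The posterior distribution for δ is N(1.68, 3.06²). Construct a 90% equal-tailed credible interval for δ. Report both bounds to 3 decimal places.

[-3.353, 6.713]

The posterior is symmetric, so the 90% equal-tailed interval is δ = 1.68 ± z·3.06 with z = 1.645.
Half-width: 1.645 × 3.06 = 5.033.
1.68 − 5.033 = -3.353; 1.68 + 5.033 = 6.713.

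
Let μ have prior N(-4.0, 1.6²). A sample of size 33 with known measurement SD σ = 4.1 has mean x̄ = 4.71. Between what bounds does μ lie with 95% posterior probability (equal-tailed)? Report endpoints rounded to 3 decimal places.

[1.987, 4.542]

Posterior precision = 1/1.6² + 33/4.1² = 0.3906 + 1.9631 = 2.3537, so posterior SD = 0.6518.
Posterior mean = (-4.0/1.6² + 33·4.71/4.1²) / 2.3537 = 3.2645.
Interval: 3.2645 ± 1.960 × 0.6518 → [1.987, 4.542].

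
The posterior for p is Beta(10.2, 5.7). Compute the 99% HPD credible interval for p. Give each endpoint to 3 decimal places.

[0.339, 0.903]

The posterior is unimodal and skewed, so the HPD interval has equal density at both endpoints and is the shortest 99% interval.
Solving f(0.339) = f(0.903) with F(0.903) − F(0.339) = 0.99 gives [0.339, 0.903].
For comparison, the equal-tailed interval is [0.326, 0.894]; the HPD is narrower and shifted toward the mode.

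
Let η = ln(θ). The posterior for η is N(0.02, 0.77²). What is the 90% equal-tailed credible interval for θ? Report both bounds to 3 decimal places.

On the log scale the 90% interval is 0.02 ± 1.645 × 0.77 = [-1.2465, 1.2865].
Exponentiate: [e^-1.2465, e^1.2865] = [0.287, 3.620].

[0.287, 3.620]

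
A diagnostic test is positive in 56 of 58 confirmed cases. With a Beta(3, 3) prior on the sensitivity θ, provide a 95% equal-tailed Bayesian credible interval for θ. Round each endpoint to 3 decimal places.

Posterior: Beta(3+56, 3+2) = Beta(59, 5).
Equal-tailed 95% interval: the 0.025 and 0.975 quantiles of Beta(59, 5).
Posterior mean ≈ 0.922, SD ≈ 0.033; a Normal approximation gives roughly [0.857, 0.987].
Exact: F⁻¹(0.025) = 0.845; F⁻¹(0.975) = 0.974.

[0.845, 0.974]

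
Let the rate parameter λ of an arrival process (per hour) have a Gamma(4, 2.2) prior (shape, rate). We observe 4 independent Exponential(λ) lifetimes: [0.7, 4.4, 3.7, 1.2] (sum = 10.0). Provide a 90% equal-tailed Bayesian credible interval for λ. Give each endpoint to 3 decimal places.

Posterior: Gamma(4+4, 2.2+10.0) = Gamma(8, 12.2) (shape, rate).
Equal-tailed 90% interval: Gamma(8, 12.2) quantiles at 0.05 and 0.95.
Posterior mean ≈ 0.656, SD ≈ 0.232; a Normal approximation gives roughly [0.274, 1.037].
Exact: lower = 0.326; upper = 1.078.

[0.326, 1.078]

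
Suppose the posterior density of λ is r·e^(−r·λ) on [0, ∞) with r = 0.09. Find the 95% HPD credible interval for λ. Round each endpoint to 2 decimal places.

The exponential density is strictly decreasing on [0, ∞), so the HPD interval is anchored at 0: [0, q] with P(λ ≤ q) = 0.95.
q = −ln(1 − 0.95) / 0.09 = 2.9957 / 0.09 = 33.29.

[0.00, 33.29]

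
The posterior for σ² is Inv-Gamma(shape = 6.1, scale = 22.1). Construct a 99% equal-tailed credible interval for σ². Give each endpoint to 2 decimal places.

[1.55, 13.94]

Inverse-Gamma(6.1, 22.1) quantiles: F⁻¹(0.005) and F⁻¹(0.995).
Equivalently, 1/σ² ~ Gamma(6.1, rate = 22.1); invert its 0.995 and 0.005 quantiles.
Posterior mean ≈ 4.33, SD ≈ 2.14; a Normal approximation gives roughly [-1.18, 9.85].
Exact: lower = 1.55; upper = 13.94.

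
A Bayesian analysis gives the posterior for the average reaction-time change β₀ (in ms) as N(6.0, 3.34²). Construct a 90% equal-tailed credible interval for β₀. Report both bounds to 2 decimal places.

[0.51, 11.49]

The posterior is symmetric, so the 90% equal-tailed interval is β₀ = 6.0 ± z·3.34 with z = 1.645.
Half-width: 1.645 × 3.34 = 5.49.
6.0 − 5.49 = 0.51; 6.0 + 5.49 = 11.49.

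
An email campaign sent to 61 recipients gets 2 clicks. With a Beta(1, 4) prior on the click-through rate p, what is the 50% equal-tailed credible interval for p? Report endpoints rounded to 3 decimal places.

[0.027, 0.059]

Posterior: Beta(1+2, 4+59) = Beta(3, 63).
Equal-tailed 50% interval: the 0.25 and 0.75 quantiles of Beta(3, 63).
Posterior mean ≈ 0.045, SD ≈ 0.025; a Normal approximation gives roughly [0.028, 0.063].
Exact: F⁻¹(0.25) = 0.027; F⁻¹(0.75) = 0.059.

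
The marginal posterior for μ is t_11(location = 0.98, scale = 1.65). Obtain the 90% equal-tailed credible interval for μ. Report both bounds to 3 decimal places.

[-1.983, 3.943]

The t_11 distribution is symmetric; the 90% interval is 0.98 ± t·1.65 with t_{0.95,11} = 1.796.
Half-width: 1.796 × 1.65 = 2.963.
0.98 − 2.963 = -1.983; 0.98 + 2.963 = 3.943.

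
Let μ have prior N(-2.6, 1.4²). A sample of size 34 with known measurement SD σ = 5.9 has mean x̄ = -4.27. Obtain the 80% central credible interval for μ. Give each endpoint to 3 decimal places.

Posterior precision = 1/1.4² + 34/5.9² = 0.5102 + 0.9767 = 1.4869, so posterior SD = 0.8201.
Posterior mean = (-2.6/1.4² + 34·-4.27/5.9²) / 1.4869 = -3.6970.
Interval: -3.6970 ± 1.282 × 0.8201 → [-4.748, -2.646].

[-4.748, -2.646]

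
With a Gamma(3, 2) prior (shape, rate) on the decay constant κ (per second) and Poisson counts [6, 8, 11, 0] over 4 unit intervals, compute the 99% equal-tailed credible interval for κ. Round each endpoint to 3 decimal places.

[2.708, 7.249]

Posterior: Gamma(3+25, 2+4) = Gamma(28, 6) (shape, rate).
Equal-tailed 99% interval: Gamma(28, 6) quantiles at 0.005 and 0.995.
Posterior mean ≈ 4.667, SD ≈ 0.882; a Normal approximation gives roughly [2.395, 6.938].
Exact: lower = 2.708; upper = 7.249.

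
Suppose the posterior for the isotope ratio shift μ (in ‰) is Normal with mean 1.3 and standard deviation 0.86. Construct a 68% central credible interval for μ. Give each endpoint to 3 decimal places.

[0.445, 2.155]

The posterior is symmetric, so the 68% equal-tailed interval is μ = 1.3 ± z·0.86 with z = 0.994.
Half-width: 0.994 × 0.86 = 0.855.
1.3 − 0.855 = 0.445; 1.3 + 0.855 = 2.155.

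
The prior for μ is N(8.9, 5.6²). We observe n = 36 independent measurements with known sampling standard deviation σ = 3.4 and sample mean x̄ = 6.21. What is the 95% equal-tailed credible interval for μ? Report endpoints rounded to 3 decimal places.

Posterior precision = 1/5.6² + 36/3.4² = 0.0319 + 3.1142 = 3.1461, so posterior SD = 0.5638.
Posterior mean = (8.9/5.6² + 36·6.21/3.4²) / 3.1461 = 6.2373.
Interval: 6.2373 ± 1.960 × 0.5638 → [5.132, 7.342].

[5.132, 7.342]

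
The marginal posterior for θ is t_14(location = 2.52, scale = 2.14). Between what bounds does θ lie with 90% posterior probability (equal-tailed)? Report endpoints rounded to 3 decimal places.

The t_14 distribution is symmetric; the 90% interval is 2.52 ± t·2.14 with t_{0.95,14} = 1.761.
Half-width: 1.761 × 2.14 = 3.769.
2.52 − 3.769 = -1.249; 2.52 + 3.769 = 6.289.

[-1.249, 6.289]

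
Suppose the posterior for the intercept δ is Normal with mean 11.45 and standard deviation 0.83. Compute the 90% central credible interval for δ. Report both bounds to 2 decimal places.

[10.08, 12.82]

The posterior is symmetric, so the 90% equal-tailed interval is δ = 11.45 ± z·0.83 with z = 1.645.
Half-width: 1.645 × 0.83 = 1.37.
11.45 − 1.37 = 10.08; 11.45 + 1.37 = 12.82.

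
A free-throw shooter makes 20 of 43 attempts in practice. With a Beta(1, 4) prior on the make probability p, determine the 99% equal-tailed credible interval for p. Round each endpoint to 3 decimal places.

[0.263, 0.621]

Posterior: Beta(1+20, 4+23) = Beta(21, 27).
Equal-tailed 99% interval: the 0.005 and 0.995 quantiles of Beta(21, 27).
Posterior mean ≈ 0.438, SD ≈ 0.071; a Normal approximation gives roughly [0.255, 0.620].
Exact: F⁻¹(0.005) = 0.263; F⁻¹(0.995) = 0.621.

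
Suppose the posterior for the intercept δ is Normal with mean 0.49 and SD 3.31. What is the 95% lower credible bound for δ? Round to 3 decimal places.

-4.954

Need L with P(δ ≥ L) = 0.95: L = 0.49 − z_{0.05}·3.31.
z = 1.645; L = 0.49 − 1.645 × 3.31 = -4.954.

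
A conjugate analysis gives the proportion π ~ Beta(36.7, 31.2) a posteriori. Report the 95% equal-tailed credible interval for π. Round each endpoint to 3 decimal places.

[0.422, 0.657]

Posterior: Beta(36.7, 31.2).
Equal-tailed 95% interval: the 0.025 and 0.975 quantiles of Beta(36.7, 31.2).
Posterior mean ≈ 0.541, SD ≈ 0.060; a Normal approximation gives roughly [0.423, 0.658].
Exact: F⁻¹(0.025) = 0.422; F⁻¹(0.975) = 0.657.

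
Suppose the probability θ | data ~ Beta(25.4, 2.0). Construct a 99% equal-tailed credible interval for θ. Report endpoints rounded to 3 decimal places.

Posterior: Beta(25.4, 2.0).
Equal-tailed 99% interval: the 0.005 and 0.995 quantiles of Beta(25.4, 2.0).
Posterior mean ≈ 0.927, SD ≈ 0.049; a Normal approximation gives roughly [0.801, 1.053].
Exact: F⁻¹(0.005) = 0.750; F⁻¹(0.995) = 0.996.

[0.750, 0.996]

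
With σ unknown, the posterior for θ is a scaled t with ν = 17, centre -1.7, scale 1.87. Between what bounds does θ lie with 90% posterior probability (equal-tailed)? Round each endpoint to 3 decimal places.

[-4.953, 1.553]

The t_17 distribution is symmetric; the 90% interval is -1.7 ± t·1.87 with t_{0.95,17} = 1.740.
Half-width: 1.740 × 1.87 = 3.253.
-1.7 − 3.253 = -4.953; -1.7 + 3.253 = 1.553.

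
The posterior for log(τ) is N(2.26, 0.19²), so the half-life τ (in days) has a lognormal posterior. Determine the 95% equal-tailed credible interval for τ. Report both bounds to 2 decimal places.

[6.60, 13.91]

On the log scale the 95% interval is 2.26 ± 1.960 × 0.19 = [1.8876, 2.6324].
Exponentiate: [e^1.8876, e^2.6324] = [6.60, 13.91].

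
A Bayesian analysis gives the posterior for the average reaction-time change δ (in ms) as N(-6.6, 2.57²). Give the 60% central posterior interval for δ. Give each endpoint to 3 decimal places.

[-8.763, -4.437]

The posterior is symmetric, so the 60% equal-tailed interval is δ = -6.6 ± z·2.57 with z = 0.842.
Half-width: 0.842 × 2.57 = 2.163.
-6.6 − 2.163 = -8.763; -6.6 + 2.163 = -4.437.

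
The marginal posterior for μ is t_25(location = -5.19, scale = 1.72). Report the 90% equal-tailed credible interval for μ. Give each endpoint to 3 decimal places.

The t_25 distribution is symmetric; the 90% interval is -5.19 ± t·1.72 with t_{0.95,25} = 1.708.
Half-width: 1.708 × 1.72 = 2.938.
-5.19 − 2.938 = -8.128; -5.19 + 2.938 = -2.252.

[-8.128, -2.252]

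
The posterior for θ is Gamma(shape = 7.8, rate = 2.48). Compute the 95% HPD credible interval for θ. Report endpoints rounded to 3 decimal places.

The posterior is unimodal and skewed, so the HPD interval has equal density at both endpoints and is the shortest 95% interval.
Solving f(1.148) = f(5.387) with F(5.387) − F(1.148) = 0.95 gives [1.148, 5.387].
For comparison, the equal-tailed interval is [1.340, 5.706]; the HPD is narrower and shifted toward the mode.

[1.148, 5.387]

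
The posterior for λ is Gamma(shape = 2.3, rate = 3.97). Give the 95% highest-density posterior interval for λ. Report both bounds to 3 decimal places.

The posterior is unimodal and skewed, so the HPD interval has equal density at both endpoints and is the shortest 95% interval.
Solving f(0.025) = f(1.327) with F(1.327) − F(0.025) = 0.95 gives [0.025, 1.327].
For comparison, the equal-tailed interval is [0.086, 1.532]; the HPD is narrower and shifted toward the mode.

[0.025, 1.327]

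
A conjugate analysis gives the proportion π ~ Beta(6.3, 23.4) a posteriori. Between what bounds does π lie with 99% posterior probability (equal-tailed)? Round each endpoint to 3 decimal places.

[0.063, 0.432]

Posterior: Beta(6.3, 23.4).
Equal-tailed 99% interval: the 0.005 and 0.995 quantiles of Beta(6.3, 23.4).
Posterior mean ≈ 0.212, SD ≈ 0.074; a Normal approximation gives roughly [0.022, 0.402].
Exact: F⁻¹(0.005) = 0.063; F⁻¹(0.995) = 0.432.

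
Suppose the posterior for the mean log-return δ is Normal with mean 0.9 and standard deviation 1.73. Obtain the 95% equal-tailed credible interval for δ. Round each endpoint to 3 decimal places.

The posterior is symmetric, so the 95% equal-tailed interval is δ = 0.9 ± z·1.73 with z = 1.960.
Half-width: 1.960 × 1.73 = 3.391.
0.9 − 3.391 = -2.491; 0.9 + 3.391 = 4.291.

[-2.491, 4.291]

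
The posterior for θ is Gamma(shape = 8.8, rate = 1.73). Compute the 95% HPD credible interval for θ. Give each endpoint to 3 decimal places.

[2.018, 8.503]

The posterior is unimodal and skewed, so the HPD interval has equal density at both endpoints and is the shortest 95% interval.
Solving f(2.018) = f(8.503) with F(8.503) − F(2.018) = 0.95 gives [2.018, 8.503].
For comparison, the equal-tailed interval is [2.301, 8.958]; the HPD is narrower and shifted toward the mode.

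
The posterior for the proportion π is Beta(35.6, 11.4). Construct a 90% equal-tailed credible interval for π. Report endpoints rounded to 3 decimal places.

Posterior: Beta(35.6, 11.4).
Equal-tailed 90% interval: the 0.05 and 0.95 quantiles of Beta(35.6, 11.4).
Posterior mean ≈ 0.757, SD ≈ 0.062; a Normal approximation gives roughly [0.656, 0.859].
Exact: F⁻¹(0.05) = 0.650; F⁻¹(0.95) = 0.853.

[0.650, 0.853]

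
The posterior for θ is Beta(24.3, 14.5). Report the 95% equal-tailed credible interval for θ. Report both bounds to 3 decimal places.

Posterior: Beta(24.3, 14.5).
Equal-tailed 95% interval: the 0.025 and 0.975 quantiles of Beta(24.3, 14.5).
Posterior mean ≈ 0.626, SD ≈ 0.077; a Normal approximation gives roughly [0.476, 0.777].
Exact: F⁻¹(0.025) = 0.471; F⁻¹(0.975) = 0.769.

[0.471, 0.769]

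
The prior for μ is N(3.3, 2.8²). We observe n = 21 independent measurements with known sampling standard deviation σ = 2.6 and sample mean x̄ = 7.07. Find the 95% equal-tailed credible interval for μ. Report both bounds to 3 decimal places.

Posterior precision = 1/2.8² + 21/2.6² = 0.1276 + 3.1065 = 3.2341, so posterior SD = 0.5561.
Posterior mean = (3.3/2.8² + 21·7.07/2.6²) / 3.2341 = 6.9213.
Interval: 6.9213 ± 1.960 × 0.5561 → [5.831, 8.011].

[5.831, 8.011]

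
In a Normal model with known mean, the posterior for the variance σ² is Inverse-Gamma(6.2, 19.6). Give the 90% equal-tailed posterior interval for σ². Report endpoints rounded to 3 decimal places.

Inverse-Gamma(6.2, 19.6) quantiles: F⁻¹(0.05) and F⁻¹(0.95).
Equivalently, 1/σ² ~ Gamma(6.2, rate = 19.6); invert its 0.95 and 0.05 quantiles.
Posterior mean ≈ 3.769, SD ≈ 1.839; a Normal approximation gives roughly [0.744, 6.794].
Exact: lower = 1.818; upper = 7.139.

[1.818, 7.139]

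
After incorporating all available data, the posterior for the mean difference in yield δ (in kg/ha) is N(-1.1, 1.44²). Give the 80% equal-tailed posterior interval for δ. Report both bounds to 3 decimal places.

The posterior is symmetric, so the 80% equal-tailed interval is δ = -1.1 ± z·1.44 with z = 1.282.
Half-width: 1.282 × 1.44 = 1.845.
-1.1 − 1.845 = -2.945; -1.1 + 1.845 = 0.745.

[-2.945, 0.745]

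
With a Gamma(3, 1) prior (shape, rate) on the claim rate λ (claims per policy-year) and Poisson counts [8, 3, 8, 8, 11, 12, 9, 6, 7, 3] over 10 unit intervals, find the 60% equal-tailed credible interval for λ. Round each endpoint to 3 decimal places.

Posterior: Gamma(3+75, 1+10) = Gamma(78, 11) (shape, rate).
Equal-tailed 60% interval: Gamma(78, 11) quantiles at 0.2 and 0.8.
Posterior mean ≈ 7.091, SD ≈ 0.803; a Normal approximation gives roughly [6.415, 7.767].
Exact: lower = 6.408; upper = 7.756.

[6.408, 7.756]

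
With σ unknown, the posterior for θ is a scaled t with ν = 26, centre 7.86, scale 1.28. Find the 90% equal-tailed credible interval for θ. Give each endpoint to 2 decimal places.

[5.68, 10.04]

The t_26 distribution is symmetric; the 90% interval is 7.86 ± t·1.28 with t_{0.95,26} = 1.706.
Half-width: 1.706 × 1.28 = 2.18.
7.86 − 2.18 = 5.68; 7.86 + 2.18 = 10.04.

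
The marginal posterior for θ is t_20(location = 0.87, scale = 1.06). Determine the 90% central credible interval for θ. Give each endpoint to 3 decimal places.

The t_20 distribution is symmetric; the 90% interval is 0.87 ± t·1.06 with t_{0.95,20} = 1.725.
Half-width: 1.725 × 1.06 = 1.828.
0.87 − 1.828 = -0.958; 0.87 + 1.828 = 2.698.

[-0.958, 2.698]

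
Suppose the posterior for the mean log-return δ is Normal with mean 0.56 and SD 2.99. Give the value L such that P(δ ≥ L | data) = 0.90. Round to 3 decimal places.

Need L with P(δ ≥ L) = 0.90: L = 0.56 − z_{0.1}·2.99.
z = 1.282; L = 0.56 − 1.282 × 2.99 = -3.272.

-3.272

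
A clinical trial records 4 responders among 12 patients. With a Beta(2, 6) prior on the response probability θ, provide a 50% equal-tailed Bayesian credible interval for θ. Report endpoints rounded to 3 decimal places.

Posterior: Beta(2+4, 6+8) = Beta(6, 14).
Equal-tailed 50% interval: the 0.25 and 0.75 quantiles of Beta(6, 14).
Posterior mean ≈ 0.300, SD ≈ 0.100; a Normal approximation gives roughly [0.233, 0.367].
Exact: F⁻¹(0.25) = 0.227; F⁻¹(0.75) = 0.366.

[0.227, 0.366]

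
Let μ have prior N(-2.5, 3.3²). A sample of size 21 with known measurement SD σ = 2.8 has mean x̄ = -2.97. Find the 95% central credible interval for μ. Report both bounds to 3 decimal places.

[-4.132, -1.777]

Posterior precision = 1/3.3² + 21/2.8² = 0.0918 + 2.6786 = 2.7704, so posterior SD = 0.6008.
Posterior mean = (-2.5/3.3² + 21·-2.97/2.8²) / 2.7704 = -2.9544.
Interval: -2.9544 ± 1.960 × 0.6008 → [-4.132, -1.777].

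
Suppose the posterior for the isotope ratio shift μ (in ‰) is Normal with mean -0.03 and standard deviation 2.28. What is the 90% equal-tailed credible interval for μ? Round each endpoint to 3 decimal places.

[-3.780, 3.720]

The posterior is symmetric, so the 90% equal-tailed interval is μ = -0.03 ± z·2.28 with z = 1.645.
Half-width: 1.645 × 2.28 = 3.750.
-0.03 − 3.750 = -3.780; -0.03 + 3.750 = 3.720.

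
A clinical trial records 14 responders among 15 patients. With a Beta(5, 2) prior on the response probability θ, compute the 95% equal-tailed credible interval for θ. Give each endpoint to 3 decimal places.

Posterior: Beta(5+14, 2+1) = Beta(19, 3).
Equal-tailed 95% interval: the 0.025 and 0.975 quantiles of Beta(19, 3).
Posterior mean ≈ 0.864, SD ≈ 0.072; a Normal approximation gives roughly [0.723, 1.004].
Exact: F⁻¹(0.025) = 0.696; F⁻¹(0.975) = 0.970.

[0.696, 0.970]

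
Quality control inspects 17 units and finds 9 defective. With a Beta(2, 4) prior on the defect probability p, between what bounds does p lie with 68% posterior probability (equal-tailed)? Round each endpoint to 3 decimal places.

[0.375, 0.582]

Posterior: Beta(2+9, 4+8) = Beta(11, 12).
Equal-tailed 68% interval: the 0.16 and 0.84 quantiles of Beta(11, 12).
Posterior mean ≈ 0.478, SD ≈ 0.102; a Normal approximation gives roughly [0.377, 0.580].
Exact: F⁻¹(0.16) = 0.375; F⁻¹(0.84) = 0.582.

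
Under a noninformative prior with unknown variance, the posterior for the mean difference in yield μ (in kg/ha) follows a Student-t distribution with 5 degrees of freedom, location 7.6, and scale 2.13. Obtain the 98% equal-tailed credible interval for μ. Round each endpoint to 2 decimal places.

[0.43, 14.77]

The t_5 distribution is symmetric; the 98% interval is 7.6 ± t·2.13 with t_{0.99,5} = 3.365.
Half-width: 3.365 × 2.13 = 7.17.
7.6 − 7.17 = 0.43; 7.6 + 7.17 = 14.77.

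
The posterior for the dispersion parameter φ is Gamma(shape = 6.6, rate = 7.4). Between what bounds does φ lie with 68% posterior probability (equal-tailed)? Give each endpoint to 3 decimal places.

[0.555, 1.228]

Posterior: Gamma(shape 6.6, rate 7.4).
Equal-tailed 68% interval: Gamma(6.6, 7.4) quantiles at 0.16 and 0.84.
Posterior mean ≈ 0.892, SD ≈ 0.347; a Normal approximation gives roughly [0.547, 1.237].
Exact: lower = 0.555; upper = 1.228.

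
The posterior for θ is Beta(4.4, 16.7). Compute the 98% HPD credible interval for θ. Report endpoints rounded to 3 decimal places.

[0.041, 0.421]

The posterior is unimodal and skewed, so the HPD interval has equal density at both endpoints and is the shortest 98% interval.
Solving f(0.041) = f(0.421) with F(0.421) − F(0.041) = 0.98 gives [0.041, 0.421].
For comparison, the equal-tailed interval is [0.053, 0.442]; the HPD is narrower and shifted toward the mode.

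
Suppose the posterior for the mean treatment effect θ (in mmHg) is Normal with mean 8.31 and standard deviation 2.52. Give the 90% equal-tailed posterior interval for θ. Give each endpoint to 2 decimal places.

The posterior is symmetric, so the 90% equal-tailed interval is θ = 8.31 ± z·2.52 with z = 1.645.
Half-width: 1.645 × 2.52 = 4.15.
8.31 − 4.15 = 4.16; 8.31 + 4.15 = 12.46.

[4.16, 12.46]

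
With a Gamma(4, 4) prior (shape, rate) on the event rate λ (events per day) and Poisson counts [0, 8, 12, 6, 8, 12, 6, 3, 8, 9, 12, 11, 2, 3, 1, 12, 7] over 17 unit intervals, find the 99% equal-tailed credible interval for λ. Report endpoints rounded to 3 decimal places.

[4.628, 7.360]

Posterior: Gamma(4+120, 4+17) = Gamma(124, 21) (shape, rate).
Equal-tailed 99% interval: Gamma(124, 21) quantiles at 0.005 and 0.995.
Posterior mean ≈ 5.905, SD ≈ 0.530; a Normal approximation gives roughly [4.539, 7.271].
Exact: lower = 4.628; upper = 7.360.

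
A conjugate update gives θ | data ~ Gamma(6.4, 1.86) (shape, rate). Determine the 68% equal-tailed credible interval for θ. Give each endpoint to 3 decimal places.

[2.122, 4.757]

Posterior: Gamma(shape 6.4, rate 1.86).
Equal-tailed 68% interval: Gamma(6.4, 1.86) quantiles at 0.16 and 0.84.
Posterior mean ≈ 3.441, SD ≈ 1.360; a Normal approximation gives roughly [2.088, 4.793].
Exact: lower = 2.122; upper = 4.757.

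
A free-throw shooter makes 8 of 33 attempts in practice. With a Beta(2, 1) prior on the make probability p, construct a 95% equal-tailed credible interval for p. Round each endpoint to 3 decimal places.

[0.146, 0.433]

Posterior: Beta(2+8, 1+25) = Beta(10, 26).
Equal-tailed 95% interval: the 0.025 and 0.975 quantiles of Beta(10, 26).
Posterior mean ≈ 0.278, SD ≈ 0.074; a Normal approximation gives roughly [0.133, 0.422].
Exact: F⁻¹(0.025) = 0.146; F⁻¹(0.975) = 0.433.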